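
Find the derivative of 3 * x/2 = 3/2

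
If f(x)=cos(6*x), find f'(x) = -6*sin(6*x)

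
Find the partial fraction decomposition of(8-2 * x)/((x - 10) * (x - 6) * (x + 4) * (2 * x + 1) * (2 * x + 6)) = 24/(3185*(2*x + 1)) + 2/(245*(x + 4)) - 7/(585*(x + 3)) + 1/(2340*(x - 6)) - 1/(2548*(x - 10))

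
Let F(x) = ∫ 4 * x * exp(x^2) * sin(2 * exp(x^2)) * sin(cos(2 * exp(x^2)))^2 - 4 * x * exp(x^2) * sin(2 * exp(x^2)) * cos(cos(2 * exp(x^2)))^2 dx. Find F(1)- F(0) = -sin(2*cos(2))/2 + sin(2*cos(2*E))/2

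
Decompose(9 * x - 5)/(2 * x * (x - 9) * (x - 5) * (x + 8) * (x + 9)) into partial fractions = -43/(2268*(x + 9)) + 77/(3536*(x + 8)) - 1/(182*(x - 5)) + 19/(5508*(x - 9)) - 1/(1296*x)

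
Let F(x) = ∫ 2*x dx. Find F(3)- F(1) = 8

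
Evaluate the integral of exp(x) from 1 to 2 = -E + exp(2)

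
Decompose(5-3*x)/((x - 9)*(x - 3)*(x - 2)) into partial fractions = -1/(7*(x - 2)) + 2/(3*(x - 3)) - 11/(21*(x - 9))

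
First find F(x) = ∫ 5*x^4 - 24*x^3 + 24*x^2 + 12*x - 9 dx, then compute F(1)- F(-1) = 0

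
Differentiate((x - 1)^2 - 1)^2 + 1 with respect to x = 4*x^3 - 12*x^2 + 8*x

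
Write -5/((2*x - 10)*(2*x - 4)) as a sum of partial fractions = 5/(12*(x - 2)) - 5/(12*(x - 5))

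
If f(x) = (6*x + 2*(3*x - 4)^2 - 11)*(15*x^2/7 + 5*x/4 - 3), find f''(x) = 3240*x^2/7 - 405*x - 123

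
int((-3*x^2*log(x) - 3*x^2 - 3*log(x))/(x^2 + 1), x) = -3*x*log(x) - 3*acot(x) + C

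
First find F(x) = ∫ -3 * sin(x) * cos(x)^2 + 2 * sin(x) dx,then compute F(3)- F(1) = cos(9)/4 + 5*cos(1)/4 - 3*cos(3)/2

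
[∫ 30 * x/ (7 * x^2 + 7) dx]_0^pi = 15*log(1 + pi^2)/7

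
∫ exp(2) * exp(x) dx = exp(x + 2) + C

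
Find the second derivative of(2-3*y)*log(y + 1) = (-3*y - 8)/(y^2 + 2*y + 1)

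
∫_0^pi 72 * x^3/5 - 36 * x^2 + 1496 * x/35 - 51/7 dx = -8/5 + 5*pi/7 + 46*pi^2/7 + 2*(-3*pi^2 - 2 + 5*pi)^2/5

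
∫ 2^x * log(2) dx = 2^x + C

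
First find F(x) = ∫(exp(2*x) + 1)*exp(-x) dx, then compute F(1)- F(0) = E - exp(-1)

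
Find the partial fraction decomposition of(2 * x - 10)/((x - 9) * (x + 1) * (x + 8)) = -26/(119*(x + 8)) + 6/(35*(x + 1)) + 4/(85*(x - 9))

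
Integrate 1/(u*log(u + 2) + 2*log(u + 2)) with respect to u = log(log(u + 2)) + C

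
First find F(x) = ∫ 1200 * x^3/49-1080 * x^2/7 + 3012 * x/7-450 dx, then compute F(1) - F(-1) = -7020/7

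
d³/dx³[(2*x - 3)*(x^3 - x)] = 48*x - 18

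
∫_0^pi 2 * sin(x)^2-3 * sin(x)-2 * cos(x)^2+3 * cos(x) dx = -6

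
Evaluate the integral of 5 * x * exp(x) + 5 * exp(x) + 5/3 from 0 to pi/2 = 5*pi/6 + 5*pi*exp(pi/2)/2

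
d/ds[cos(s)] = -sin(s)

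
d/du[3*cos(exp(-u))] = 3*exp(-u)*sin(exp(-u))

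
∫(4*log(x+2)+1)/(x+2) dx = (2*log(x + 2) + 1)*log(x + 2) + C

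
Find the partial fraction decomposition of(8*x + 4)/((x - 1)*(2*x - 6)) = -3/(x - 1) + 7/(x - 3)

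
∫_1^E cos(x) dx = -sin(1) + sin(E)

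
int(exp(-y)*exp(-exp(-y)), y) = exp(-exp(-y)) + C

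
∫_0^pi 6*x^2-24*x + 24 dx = (-4 + 2*pi)*(-2 + pi)^2 + 16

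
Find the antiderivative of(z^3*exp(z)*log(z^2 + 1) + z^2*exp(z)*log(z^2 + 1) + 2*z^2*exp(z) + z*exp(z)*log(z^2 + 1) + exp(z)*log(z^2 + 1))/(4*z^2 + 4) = z*exp(z)*log(z^2 + 1)/4 + C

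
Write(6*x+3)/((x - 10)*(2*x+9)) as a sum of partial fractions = 48/(29*(2*x + 9)) + 63/(29*(x - 10))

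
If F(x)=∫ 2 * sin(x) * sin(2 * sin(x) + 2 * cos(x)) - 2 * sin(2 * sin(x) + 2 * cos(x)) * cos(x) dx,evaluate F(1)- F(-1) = cos(2*cos(1) + 2*sin(1)) - cos(-2*cos(1) + 2*sin(1))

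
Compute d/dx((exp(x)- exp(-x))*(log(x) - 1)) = (x*exp(2*x)*log(x) - x*exp(2*x) + x*log(x) - x + exp(2*x) - 1)*exp(-x)/x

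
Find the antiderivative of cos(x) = sin(x) + C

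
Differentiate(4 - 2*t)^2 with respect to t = 8*t - 16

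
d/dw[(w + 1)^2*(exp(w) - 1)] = w^2*exp(w) + 4*w*exp(w) - 2*w + 3*exp(w) - 2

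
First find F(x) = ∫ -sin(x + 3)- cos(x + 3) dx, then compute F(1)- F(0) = cos(4) + sin(3) - sin(4) - cos(3)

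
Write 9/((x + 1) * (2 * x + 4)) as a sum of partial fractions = -9/(2*(x + 2)) + 9/(2*(x + 1))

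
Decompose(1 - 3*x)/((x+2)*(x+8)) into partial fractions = -25/(6*(x + 8)) + 7/(6*(x + 2))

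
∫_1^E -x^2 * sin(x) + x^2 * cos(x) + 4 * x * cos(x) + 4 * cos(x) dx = (cos(E) + sin(E))*(2 + 2*E + exp(2)) - 5*sin(1) - 5*cos(1)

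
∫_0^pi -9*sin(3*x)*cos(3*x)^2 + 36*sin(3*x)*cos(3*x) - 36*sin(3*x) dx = -26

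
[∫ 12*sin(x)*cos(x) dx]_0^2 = 3 - 3*cos(4)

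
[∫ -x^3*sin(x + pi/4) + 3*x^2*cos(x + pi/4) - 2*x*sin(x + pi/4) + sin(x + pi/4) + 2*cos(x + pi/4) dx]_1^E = (-1 + 2*E + exp(3))*cos(pi/4 + E) - 2*cos(pi/4 + 1)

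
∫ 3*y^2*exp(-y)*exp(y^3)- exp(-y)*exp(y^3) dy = exp(y*(y^2 - 1)) + C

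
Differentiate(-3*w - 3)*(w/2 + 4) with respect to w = -3*w - 27/2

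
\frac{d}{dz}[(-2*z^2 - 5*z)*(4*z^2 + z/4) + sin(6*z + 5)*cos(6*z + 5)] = -32*z^3 - 123*z^2/2 - 5*z/2 - 6*sin(6*z + 5)^2 + 6*cos(6*z + 5)^2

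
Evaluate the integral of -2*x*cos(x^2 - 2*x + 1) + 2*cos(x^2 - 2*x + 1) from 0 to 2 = 0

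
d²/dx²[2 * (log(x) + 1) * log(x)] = (2 - 4*log(x))/x^2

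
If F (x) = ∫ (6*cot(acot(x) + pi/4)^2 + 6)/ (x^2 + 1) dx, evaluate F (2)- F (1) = 2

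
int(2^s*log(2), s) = 2^s + C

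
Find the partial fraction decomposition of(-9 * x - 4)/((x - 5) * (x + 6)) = -50/(11*(x + 6)) - 49/(11*(x - 5))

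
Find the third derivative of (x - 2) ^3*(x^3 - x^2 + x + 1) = 120*x^3 - 420*x^2 + 456*x - 150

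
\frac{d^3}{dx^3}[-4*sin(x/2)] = cos(x/2)/2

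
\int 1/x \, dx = log(3*x) + C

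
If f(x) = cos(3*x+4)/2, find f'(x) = -3*sin(3*x + 4)/2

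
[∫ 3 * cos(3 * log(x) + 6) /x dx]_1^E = -sin(6) + sin(9)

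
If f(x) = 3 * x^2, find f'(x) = 6*x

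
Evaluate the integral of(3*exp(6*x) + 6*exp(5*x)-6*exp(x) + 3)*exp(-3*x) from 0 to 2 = -1 + (-exp(-2) + 1 + exp(2))^3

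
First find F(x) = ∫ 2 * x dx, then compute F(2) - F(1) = 3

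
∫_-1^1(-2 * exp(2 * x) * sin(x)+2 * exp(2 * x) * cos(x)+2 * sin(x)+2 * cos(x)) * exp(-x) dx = (-4*exp(-1) + 4*E)*cos(1)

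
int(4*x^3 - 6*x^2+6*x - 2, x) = x^4 - 2*x^3 + 3*x^2 - 2*x + C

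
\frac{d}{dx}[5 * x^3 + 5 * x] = 15*x^2 + 5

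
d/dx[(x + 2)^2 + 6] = 2*x + 4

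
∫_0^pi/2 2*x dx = pi^2/4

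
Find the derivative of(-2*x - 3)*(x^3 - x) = -8*x^3 - 9*x^2 + 4*x + 3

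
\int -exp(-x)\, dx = exp(-x) + C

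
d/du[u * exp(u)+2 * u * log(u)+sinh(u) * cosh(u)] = u*exp(u) + exp(u) + 2*log(u) + cosh(2*u) + 2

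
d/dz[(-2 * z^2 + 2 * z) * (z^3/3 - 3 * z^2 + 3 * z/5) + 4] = -10*z^4/3 + 80*z^3/3 - 108*z^2/5 + 12*z/5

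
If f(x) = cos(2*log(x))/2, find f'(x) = -sin(2*log(x))/x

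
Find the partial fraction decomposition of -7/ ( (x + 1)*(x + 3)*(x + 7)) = -7/(24*(x + 7)) + 7/(8*(x + 3)) - 7/(12*(x + 1))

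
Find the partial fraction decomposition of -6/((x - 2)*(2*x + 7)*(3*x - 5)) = 54/(31*(3*x - 5)) - 24/(341*(2*x + 7)) - 6/(11*(x - 2))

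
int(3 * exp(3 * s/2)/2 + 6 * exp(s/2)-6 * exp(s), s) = (exp(s/2) - 2)^3 + C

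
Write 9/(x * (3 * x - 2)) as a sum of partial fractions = 27/(2*(3*x - 2)) - 9/(2*x)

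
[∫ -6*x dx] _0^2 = -12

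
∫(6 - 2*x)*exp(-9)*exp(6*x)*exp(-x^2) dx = exp(-(x - 3)^2) + C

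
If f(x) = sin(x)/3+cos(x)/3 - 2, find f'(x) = -sin(x)/3 + cos(x)/3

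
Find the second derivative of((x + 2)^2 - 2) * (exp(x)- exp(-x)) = (x^2*exp(2*x) - x^2 + 8*x*exp(2*x) + 12*exp(2*x) + 4)*exp(-x)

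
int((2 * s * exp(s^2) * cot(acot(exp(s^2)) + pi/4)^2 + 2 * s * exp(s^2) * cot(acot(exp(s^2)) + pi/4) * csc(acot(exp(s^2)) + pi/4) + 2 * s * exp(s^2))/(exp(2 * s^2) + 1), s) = (sqrt(2)*sqrt(1 + exp(-2*s^2))*exp(s^2) + exp(s^2) - 1)/(exp(s^2) + 1) + C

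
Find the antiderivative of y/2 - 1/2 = y^2/4 - y/2 + C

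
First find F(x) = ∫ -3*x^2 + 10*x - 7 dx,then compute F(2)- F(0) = -2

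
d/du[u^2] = 2*u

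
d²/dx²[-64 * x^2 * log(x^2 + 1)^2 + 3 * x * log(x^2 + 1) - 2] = (-128*x^4*log(x^2 + 1)^2 - 768*x^4*log(x^2 + 1) - 512*x^4 + 6*x^3 - 256*x^2*log(x^2 + 1)^2 - 1280*x^2*log(x^2 + 1) + 18*x - 128*log(x^2 + 1)^2)/(x^4 + 2*x^2 + 1)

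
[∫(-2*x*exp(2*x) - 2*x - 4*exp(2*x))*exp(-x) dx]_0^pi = (-2*pi - 2)*(-exp(-pi) + exp(pi))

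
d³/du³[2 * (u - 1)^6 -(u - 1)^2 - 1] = 240*u^3 - 720*u^2 + 720*u - 240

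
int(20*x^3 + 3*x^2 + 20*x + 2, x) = 5*x^4 + x^3 + 10*x^2 + 2*x + C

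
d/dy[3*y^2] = 6*y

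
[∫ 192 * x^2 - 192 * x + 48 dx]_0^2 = 224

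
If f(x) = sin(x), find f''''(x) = sin(x)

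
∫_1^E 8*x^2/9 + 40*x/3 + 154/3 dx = -4949/27 + 4*E/3 + (2*E/3 + 5)^3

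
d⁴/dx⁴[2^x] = 2^x*log(2)^4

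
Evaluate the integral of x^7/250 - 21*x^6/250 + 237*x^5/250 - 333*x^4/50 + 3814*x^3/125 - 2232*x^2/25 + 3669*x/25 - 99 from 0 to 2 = -6804/125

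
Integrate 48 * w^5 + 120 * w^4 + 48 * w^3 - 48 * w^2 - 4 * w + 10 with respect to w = 8*w^6 + 24*w^5 + 12*w^4 - 16*w^3 - 2*w^2 + 10*w + C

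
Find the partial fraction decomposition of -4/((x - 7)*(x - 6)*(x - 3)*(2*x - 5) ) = 32/(63*(2*x - 5)) - 1/(3*(x - 3)) + 4/(21*(x - 6)) - 1/(9*(x - 7))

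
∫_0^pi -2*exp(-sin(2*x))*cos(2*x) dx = 0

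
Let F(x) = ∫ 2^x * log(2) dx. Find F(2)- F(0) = 3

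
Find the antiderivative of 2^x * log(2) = 2^x + C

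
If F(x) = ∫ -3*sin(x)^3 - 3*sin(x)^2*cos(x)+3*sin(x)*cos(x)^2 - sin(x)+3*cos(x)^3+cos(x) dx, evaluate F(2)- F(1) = -(cos(1) + sin(1))^3 - sin(1) - cos(1) + cos(2) + (cos(2) + sin(2))^3 + sin(2)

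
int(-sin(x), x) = cos(x) + C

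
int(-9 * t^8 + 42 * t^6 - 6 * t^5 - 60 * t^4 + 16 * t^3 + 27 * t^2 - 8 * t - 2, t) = -t^9 + 6*t^7 - t^6 - 12*t^5 + 4*t^4 + 9*t^3 - 4*t^2 - 2*t + C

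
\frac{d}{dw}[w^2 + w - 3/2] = 2*w + 1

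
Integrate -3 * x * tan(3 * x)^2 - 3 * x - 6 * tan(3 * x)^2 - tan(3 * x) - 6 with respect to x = (-x - 2)*tan(3*x) + C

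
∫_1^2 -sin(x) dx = -cos(1) + cos(2)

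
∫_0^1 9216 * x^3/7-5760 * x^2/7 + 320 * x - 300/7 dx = 172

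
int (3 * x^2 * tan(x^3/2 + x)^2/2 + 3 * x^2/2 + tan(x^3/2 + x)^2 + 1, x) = tan(x^3/2 + x) + C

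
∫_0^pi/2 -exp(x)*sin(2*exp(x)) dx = cos(2*exp(pi/2))/2 - cos(2)/2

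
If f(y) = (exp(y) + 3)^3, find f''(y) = 9*exp(3*y) + 36*exp(2*y) + 27*exp(y)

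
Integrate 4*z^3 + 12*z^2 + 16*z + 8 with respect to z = z^4 + 4*z^3 + 8*z^2 + 8*z + C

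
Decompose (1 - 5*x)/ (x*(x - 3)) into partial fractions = -14/(3*(x - 3)) - 1/(3*x)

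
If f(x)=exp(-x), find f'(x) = -exp(-x)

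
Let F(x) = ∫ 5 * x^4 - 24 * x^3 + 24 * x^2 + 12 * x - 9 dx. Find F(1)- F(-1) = 0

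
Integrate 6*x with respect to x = 3*x^2 + C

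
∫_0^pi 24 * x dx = 12*pi^2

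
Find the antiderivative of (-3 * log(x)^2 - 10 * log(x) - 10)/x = -(log(x) + 2)^3 + (log(x) + 2)^2 - 2*log(x) + C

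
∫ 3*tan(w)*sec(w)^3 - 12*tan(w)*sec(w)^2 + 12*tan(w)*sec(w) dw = (sec(w) - 2)^3 + C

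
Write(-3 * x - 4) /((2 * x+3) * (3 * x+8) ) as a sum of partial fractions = -12/(7*(3*x + 8)) + 1/(7*(2*x + 3))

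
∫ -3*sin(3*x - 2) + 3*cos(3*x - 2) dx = sqrt(2)*cos(-3*x + pi/4 + 2) + C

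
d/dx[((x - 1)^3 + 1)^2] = 6*x^5 - 30*x^4 + 60*x^3 - 54*x^2 + 18*x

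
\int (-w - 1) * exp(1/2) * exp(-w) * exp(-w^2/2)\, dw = exp(-w^2/2 - w + 1/2) + C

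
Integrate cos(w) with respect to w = sin(w) + C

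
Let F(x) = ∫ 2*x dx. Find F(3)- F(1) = 8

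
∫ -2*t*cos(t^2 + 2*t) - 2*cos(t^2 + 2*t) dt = -sin(t*(t + 2)) + C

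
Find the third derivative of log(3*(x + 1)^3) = 6/(x^3 + 3*x^2 + 3*x + 1)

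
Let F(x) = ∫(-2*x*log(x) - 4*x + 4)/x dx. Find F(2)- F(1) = -2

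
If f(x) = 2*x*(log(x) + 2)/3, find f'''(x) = -2/(3*x^2)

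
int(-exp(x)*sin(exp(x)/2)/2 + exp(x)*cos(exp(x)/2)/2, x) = sqrt(2)*sin(exp(x)/2 + pi/4) + C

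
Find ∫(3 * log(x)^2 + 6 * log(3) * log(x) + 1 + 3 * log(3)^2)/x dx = log(3*x)^3 + log(3*x) + C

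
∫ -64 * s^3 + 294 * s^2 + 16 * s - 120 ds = -16*s^4 + 98*s^3 + 8*s^2 - 120*s + C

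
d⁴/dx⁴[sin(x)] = sin(x)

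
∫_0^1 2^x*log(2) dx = 1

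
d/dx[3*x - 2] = 3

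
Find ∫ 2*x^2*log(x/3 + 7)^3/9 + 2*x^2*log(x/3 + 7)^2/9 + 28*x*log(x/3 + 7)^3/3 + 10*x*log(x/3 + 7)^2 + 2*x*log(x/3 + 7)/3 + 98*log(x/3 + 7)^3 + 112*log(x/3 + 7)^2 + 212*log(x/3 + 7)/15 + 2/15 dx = (x + 21)*(10*(x + 21)^2*log(x/3 + 7)^2 + 45*(x + 21)*log(x/3 + 7) + 18)*log(x/3 + 7)/135 + C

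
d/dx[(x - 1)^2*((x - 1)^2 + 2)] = 4*x^3 - 12*x^2 + 16*x - 8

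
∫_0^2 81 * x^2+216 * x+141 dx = 930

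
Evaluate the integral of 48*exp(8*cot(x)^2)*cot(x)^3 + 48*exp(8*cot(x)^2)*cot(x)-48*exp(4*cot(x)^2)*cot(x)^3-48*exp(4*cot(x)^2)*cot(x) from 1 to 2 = -6*exp(4/tan(1)^2) - 3*exp(8/tan(2)^2) + 6*exp(4/tan(2)^2) + 3*exp(8/tan(1)^2)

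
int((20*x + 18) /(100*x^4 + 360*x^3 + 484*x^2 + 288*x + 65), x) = -acot(10*x^2 + 18*x + 8) + C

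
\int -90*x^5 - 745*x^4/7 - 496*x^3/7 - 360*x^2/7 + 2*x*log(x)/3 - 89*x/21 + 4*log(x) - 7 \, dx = x*(x + 12)*log(x)/3 - (3*x^3 + 4*x^2 + 5*x + 3)*(35*x^3 + 3*x^2 - 21*x + 28)/7 + C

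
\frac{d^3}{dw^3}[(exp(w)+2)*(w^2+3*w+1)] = w^2*exp(w) + 9*w*exp(w) + 16*exp(w)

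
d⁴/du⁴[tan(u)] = 24*tan(u)^5 + 40*tan(u)^3 + 16*tan(u)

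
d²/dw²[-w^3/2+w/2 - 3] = -3*w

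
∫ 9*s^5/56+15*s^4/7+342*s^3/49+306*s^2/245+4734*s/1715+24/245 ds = 3*s^6/112 + 3*s^5/7 + 171*s^4/98 + 102*s^3/245 + 2367*s^2/1715 + 24*s/245 + C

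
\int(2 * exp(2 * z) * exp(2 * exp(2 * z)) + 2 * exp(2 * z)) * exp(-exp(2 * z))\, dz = 2*sinh(exp(2*z)) + C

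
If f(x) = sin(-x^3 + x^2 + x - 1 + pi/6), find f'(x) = -3*x^2*cos(-x^3 + x^2 + x - 1 + pi/6) + 2*x*cos(-x^3 + x^2 + x - 1 + pi/6) + cos(-x^3 + x^2 + x - 1 + pi/6)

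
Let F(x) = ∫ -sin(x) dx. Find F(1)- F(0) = -1 + cos(1)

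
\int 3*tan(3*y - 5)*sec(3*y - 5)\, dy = sec(3*y - 5) + C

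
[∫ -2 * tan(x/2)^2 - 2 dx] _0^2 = -4*tan(1)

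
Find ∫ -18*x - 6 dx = -9*x^2 - 6*x + C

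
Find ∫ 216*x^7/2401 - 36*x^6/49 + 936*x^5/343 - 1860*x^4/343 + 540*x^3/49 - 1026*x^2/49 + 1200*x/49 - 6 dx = 27*x^8/2401 - 36*x^7/343 + 156*x^6/343 - 372*x^5/343 + 135*x^4/49 - 342*x^3/49 + 600*x^2/49 - 6*x + C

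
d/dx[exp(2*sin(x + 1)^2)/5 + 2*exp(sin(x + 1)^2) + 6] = 4*exp(2*sin(x + 1)^2)*sin(x + 1)*cos(x + 1)/5 + 4*exp(sin(x + 1)^2)*sin(x + 1)*cos(x + 1)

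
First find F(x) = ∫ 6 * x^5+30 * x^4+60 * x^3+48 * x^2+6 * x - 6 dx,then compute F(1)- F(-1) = 32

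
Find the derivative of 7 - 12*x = -12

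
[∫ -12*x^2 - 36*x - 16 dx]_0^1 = -38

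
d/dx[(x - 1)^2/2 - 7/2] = x - 1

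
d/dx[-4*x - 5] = -4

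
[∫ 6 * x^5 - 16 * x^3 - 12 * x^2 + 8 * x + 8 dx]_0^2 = 0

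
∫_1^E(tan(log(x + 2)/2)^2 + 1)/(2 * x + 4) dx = -tan(log(3)/2) + tan(log(2 + E)/2)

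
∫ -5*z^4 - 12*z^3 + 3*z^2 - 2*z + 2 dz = -z^5 - 3*z^4 + z^3 - z^2 + 2*z + C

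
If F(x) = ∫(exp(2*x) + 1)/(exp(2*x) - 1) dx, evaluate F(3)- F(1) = -log(-3*exp(-1) + 3*E) + log(-3*exp(-3) + 3*exp(3))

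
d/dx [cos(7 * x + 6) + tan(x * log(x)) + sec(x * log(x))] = log(x)*tan(x*log(x))^2 + log(x)*tan(x*log(x))*sec(x*log(x)) + log(x) - 7*sin(7*x + 6) + tan(x*log(x))^2 + tan(x*log(x))*sec(x*log(x)) + 1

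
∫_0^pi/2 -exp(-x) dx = -1 + exp(-pi/2)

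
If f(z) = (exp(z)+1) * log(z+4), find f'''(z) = (z^3*exp(z)*log(z + 4) + 12*z^2*exp(z)*log(z + 4) + 3*z^2*exp(z) + 48*z*exp(z)*log(z + 4) + 21*z*exp(z) + 64*exp(z)*log(z + 4) + 38*exp(z) + 2)/(z^3 + 12*z^2 + 48*z + 64)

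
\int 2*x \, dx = x^2 + C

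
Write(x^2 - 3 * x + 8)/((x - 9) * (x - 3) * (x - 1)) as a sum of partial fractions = 3/(8*(x - 1)) - 2/(3*(x - 3)) + 31/(24*(x - 9))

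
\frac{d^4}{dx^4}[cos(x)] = cos(x)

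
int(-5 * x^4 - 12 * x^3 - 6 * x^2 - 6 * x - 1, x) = -x^5 - 3*x^4 - 2*x^3 - 3*x^2 - x + C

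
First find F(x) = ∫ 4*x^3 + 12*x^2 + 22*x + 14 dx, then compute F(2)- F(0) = 120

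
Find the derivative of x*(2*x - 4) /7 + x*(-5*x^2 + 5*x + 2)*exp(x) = -5*x^3*exp(x) - 10*x^2*exp(x) + 12*x*exp(x) + 4*x/7 + 2*exp(x) - 4/7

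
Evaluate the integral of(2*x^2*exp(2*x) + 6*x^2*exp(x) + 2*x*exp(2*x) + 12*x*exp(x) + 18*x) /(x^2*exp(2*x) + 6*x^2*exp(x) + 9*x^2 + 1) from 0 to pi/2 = log(1 + (3*pi/2 + pi*exp(pi/2)/2)^2)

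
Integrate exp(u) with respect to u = exp(u) + C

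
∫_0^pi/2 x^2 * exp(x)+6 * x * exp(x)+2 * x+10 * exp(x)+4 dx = -12 + (1 + exp(pi/2))*(2 + (pi/2 + 2)^2)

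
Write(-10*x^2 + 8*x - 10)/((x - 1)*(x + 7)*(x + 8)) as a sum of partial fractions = -238/(3*(x + 8)) + 139/(2*(x + 7)) - 1/(6*(x - 1))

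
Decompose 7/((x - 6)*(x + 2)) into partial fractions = -7/(8*(x + 2)) + 7/(8*(x - 6))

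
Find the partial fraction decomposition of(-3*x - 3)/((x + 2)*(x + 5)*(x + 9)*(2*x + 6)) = -1/(14*(x + 9)) + 1/(4*(x + 5)) - 1/(4*(x + 3)) + 1/(14*(x + 2))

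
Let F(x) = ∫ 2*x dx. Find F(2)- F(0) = 4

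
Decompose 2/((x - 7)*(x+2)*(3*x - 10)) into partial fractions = -9/(88*(3*x - 10)) + 1/(72*(x + 2)) + 2/(99*(x - 7))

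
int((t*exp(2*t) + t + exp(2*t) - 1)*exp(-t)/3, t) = 2*t*sinh(t)/3 + C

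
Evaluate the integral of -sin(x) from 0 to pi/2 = -1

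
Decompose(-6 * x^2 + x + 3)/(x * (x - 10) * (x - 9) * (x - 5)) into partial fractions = -71/(50*(x - 5)) + 79/(6*(x - 9)) - 587/(50*(x - 10)) - 1/(150*x)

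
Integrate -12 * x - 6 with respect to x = -6*x^2 - 6*x + C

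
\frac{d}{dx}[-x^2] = -2*x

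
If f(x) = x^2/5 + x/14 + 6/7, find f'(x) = 2*x/5 + 1/14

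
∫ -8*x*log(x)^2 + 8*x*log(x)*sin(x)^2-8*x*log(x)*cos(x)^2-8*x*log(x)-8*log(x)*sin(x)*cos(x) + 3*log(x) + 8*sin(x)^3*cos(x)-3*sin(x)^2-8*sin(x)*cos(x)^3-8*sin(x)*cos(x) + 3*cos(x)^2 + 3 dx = 3*x*log(x) - (2*x*log(x) + sin(2*x))^2 + 3*sin(2*x)/2 + C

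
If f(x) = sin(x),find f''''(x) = sin(x)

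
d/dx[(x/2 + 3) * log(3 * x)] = (x*log(x) + x + x*log(3) + 6)/(2*x)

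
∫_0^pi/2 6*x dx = 3*pi^2/4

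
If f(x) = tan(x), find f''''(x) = 24*tan(x)^5 + 40*tan(x)^3 + 16*tan(x)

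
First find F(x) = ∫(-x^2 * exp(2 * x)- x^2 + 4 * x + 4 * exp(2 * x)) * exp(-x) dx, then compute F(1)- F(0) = -3*exp(-1) + 3*E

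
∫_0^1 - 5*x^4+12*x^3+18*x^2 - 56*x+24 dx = 4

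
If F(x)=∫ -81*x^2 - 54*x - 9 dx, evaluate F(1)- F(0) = -63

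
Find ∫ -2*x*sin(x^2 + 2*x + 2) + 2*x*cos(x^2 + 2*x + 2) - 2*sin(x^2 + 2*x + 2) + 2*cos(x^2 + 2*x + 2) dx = sin((x + 1)^2 + 1) + cos((x + 1)^2 + 1) + C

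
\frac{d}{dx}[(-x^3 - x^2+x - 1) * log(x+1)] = (-3*x^3*log(x + 1) - x^3 - 5*x^2*log(x + 1) - x^2 - x*log(x + 1) + x + log(x + 1) - 1)/(x + 1)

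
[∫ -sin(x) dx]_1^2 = -cos(1) + cos(2)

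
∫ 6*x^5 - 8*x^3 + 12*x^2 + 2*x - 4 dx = x^6 - 2*x^4 + 4*x^3 + x^2 - 4*x + C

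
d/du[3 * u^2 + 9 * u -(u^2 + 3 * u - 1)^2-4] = -4*u^3 - 18*u^2 - 8*u + 15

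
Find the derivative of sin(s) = cos(s)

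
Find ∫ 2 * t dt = t^2 + C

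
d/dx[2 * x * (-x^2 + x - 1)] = -6*x^2 + 4*x - 2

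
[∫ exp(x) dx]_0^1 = -1 + E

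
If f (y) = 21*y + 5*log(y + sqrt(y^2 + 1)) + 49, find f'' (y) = (-10*y^3 - 10*y^2*sqrt(y^2 + 1) - 5*y)/(2*y^5 + 2*y^4*sqrt(y^2 + 1) + 4*y^3 + 3*y^2*sqrt(y^2 + 1) + 2*y + sqrt(y^2 + 1))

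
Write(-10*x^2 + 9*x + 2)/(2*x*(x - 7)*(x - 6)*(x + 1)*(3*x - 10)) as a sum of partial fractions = -801/(2860*(3*x - 10)) - 17/(1456*(x + 1)) + 19/(42*(x - 6)) - 425/(1232*(x - 7)) - 1/(420*x)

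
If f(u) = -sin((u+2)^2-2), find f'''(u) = 8*u^3*cos(u^2 + 4*u + 2) + 48*u^2*cos(u^2 + 4*u + 2) + 12*u*sin(u^2 + 4*u + 2) + 96*u*cos(u^2 + 4*u + 2) + 24*sin(u^2 + 4*u + 2) + 64*cos(u^2 + 4*u + 2)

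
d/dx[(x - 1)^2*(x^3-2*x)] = 5*x^4 - 8*x^3 - 3*x^2 + 8*x - 2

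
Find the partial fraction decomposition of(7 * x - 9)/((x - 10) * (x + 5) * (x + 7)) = -29/(17*(x + 7)) + 22/(15*(x + 5)) + 61/(255*(x - 10))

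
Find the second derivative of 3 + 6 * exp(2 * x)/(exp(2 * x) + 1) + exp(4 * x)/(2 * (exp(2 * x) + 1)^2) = (-28*exp(6*x) + 8*exp(4*x) + 24*exp(2*x))/(exp(8*x) + 4*exp(6*x) + 6*exp(4*x) + 4*exp(2*x) + 1)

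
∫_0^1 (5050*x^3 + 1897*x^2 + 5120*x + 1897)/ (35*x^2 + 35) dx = log(2) + 4422/35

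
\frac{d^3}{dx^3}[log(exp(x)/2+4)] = (-8*exp(2*x) + 64*exp(x))/(exp(3*x) + 24*exp(2*x) + 192*exp(x) + 512)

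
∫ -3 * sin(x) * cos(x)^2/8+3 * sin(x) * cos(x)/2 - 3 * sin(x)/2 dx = (cos(x) - 2)^3/8 + C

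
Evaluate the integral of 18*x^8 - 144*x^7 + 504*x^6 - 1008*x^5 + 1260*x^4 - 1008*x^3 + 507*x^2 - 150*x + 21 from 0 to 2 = 6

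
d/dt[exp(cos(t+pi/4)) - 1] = -exp(cos(t + pi/4))*sin(t + pi/4)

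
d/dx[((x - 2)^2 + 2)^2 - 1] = 4*x^3 - 24*x^2 + 56*x - 48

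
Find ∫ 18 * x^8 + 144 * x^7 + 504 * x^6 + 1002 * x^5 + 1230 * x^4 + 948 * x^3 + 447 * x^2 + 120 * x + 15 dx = 2*x^9 + 18*x^8 + 72*x^7 + 167*x^6 + 246*x^5 + 237*x^4 + 149*x^3 + 60*x^2 + 15*x + C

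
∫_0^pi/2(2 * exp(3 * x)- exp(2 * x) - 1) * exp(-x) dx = (-1 + exp(pi/2))*(-exp(-pi/2) + exp(pi/2))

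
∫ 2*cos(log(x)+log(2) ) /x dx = 2*sin(log(2*x)) + C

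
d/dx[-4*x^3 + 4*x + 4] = 4 - 12*x^2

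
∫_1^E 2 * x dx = -1 + exp(2)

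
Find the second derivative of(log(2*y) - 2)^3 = (-3*log(y)^2 - 6*log(2)*log(y) + 18*log(y) - 24 - 3*log(2)^2 + 18*log(2))/y^2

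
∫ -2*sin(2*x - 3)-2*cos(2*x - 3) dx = -sin(2*x - 3) + cos(2*x - 3) + C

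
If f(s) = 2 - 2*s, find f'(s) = -2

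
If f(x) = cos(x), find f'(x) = -sin(x)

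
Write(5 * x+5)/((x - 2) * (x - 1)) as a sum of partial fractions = -10/(x - 1) + 15/(x - 2)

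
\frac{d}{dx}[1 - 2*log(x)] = -2/x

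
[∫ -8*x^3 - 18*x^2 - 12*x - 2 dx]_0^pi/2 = -pi*(1 + pi/2)^3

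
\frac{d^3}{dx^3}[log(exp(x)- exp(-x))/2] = (4*exp(4*x) + 4*exp(2*x))/(exp(6*x) - 3*exp(4*x) + 3*exp(2*x) - 1)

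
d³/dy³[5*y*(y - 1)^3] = 120*y - 90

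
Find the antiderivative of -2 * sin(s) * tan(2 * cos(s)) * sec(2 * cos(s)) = sec(2*cos(s)) + C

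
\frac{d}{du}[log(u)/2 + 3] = 1/(2*u)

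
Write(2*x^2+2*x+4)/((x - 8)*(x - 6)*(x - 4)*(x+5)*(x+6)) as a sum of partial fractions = 4/(105*(x + 6)) - 4/(117*(x + 5)) + 11/(180*(x - 4)) - 1/(6*(x - 6)) + 37/(364*(x - 8))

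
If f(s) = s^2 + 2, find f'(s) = 2*s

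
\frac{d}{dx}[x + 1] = 1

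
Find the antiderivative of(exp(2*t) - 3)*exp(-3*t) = (1 - exp(2*t))*exp(-3*t) + C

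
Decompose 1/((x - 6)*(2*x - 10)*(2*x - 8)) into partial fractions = 1/(8*(x - 4)) - 1/(4*(x - 5)) + 1/(8*(x - 6))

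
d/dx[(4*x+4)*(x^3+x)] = 16*x^3 + 12*x^2 + 8*x + 4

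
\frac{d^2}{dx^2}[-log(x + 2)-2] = 1/(x^2 + 4*x + 4)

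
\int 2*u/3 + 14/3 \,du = u^2/3 + 14*u/3 + C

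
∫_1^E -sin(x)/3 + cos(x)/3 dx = cos(E)/3 - sin(1)/3 - cos(1)/3 + sin(E)/3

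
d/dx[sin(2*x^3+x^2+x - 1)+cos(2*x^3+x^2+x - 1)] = -6*x^2*sin(2*x^3 + x^2 + x - 1) + 6*x^2*cos(2*x^3 + x^2 + x - 1) - 2*x*sin(2*x^3 + x^2 + x - 1) + 2*x*cos(2*x^3 + x^2 + x - 1) - sin(2*x^3 + x^2 + x - 1) + cos(2*x^3 + x^2 + x - 1)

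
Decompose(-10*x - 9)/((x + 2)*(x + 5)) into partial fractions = -41/(3*(x + 5)) + 11/(3*(x + 2))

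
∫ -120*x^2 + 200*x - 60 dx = -40*x^3 + 100*x^2 - 60*x + C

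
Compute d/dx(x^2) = 2*x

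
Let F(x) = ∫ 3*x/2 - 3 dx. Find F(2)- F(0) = -3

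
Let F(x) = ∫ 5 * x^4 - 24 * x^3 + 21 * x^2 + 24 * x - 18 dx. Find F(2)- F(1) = 8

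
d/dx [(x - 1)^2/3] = 2*x/3 - 2/3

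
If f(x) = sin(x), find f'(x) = cos(x)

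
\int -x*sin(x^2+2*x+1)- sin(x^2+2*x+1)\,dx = cos((x + 1)^2)/2 + C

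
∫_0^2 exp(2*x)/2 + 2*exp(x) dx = -25/4 + (2 + exp(2)/2)^2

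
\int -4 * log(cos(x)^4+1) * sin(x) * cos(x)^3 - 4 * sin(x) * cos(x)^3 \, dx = (cos(x)^4 + 1)*log(cos(x)^4 + 1) + C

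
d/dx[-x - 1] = -1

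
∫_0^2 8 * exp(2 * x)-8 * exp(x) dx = (-2 + 2*exp(2))^2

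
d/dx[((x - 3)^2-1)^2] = 4*x^3 - 36*x^2 + 104*x - 96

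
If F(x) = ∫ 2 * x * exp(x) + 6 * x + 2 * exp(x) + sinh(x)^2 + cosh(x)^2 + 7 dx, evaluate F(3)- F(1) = -2*E - sinh(2)/2 + 38 + sinh(6)/2 + 6*exp(3)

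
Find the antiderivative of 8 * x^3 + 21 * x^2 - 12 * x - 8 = 2*x^4 + 7*x^3 - 6*x^2 - 8*x + C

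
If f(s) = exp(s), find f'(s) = exp(s)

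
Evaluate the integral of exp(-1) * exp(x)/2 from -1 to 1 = 1/2 - exp(-2)/2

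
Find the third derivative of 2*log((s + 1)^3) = 12/(s^3 + 3*s^2 + 3*s + 1)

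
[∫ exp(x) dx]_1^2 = -E + exp(2)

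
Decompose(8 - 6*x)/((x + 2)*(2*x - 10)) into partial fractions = -10/(7*(x + 2)) - 11/(7*(x - 5))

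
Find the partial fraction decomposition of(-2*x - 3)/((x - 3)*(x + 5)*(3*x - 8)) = 75/(23*(3*x - 8)) + 7/(184*(x + 5)) - 9/(8*(x - 3))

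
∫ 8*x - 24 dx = 4*x^2 - 24*x + C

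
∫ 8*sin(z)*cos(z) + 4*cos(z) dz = (2*sin(z) + 1)^2 + C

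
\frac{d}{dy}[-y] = -1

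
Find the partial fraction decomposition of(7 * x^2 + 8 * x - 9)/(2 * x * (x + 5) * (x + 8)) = 125/(16*(x + 8)) - 21/(5*(x + 5)) - 9/(80*x)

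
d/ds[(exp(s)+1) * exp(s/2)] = 3*exp(3*s/2)/2 + exp(s/2)/2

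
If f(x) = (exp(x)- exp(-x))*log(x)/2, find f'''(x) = (x^3*exp(2*x)*log(x) + x^3*log(x) + 3*x^2*exp(2*x) - 3*x^2 - 3*x*exp(2*x) - 3*x + 2*exp(2*x) - 2)*exp(-x)/(2*x^3)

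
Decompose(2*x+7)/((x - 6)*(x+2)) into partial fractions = -3/(8*(x + 2)) + 19/(8*(x - 6))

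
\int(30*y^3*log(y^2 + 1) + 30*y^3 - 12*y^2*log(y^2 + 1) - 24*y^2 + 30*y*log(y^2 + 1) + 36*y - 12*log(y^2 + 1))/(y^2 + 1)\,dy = 3*(5*y^2 - 4*y + 6)*log(y^2 + 1) + C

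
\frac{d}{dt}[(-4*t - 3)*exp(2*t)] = -8*t*exp(2*t) - 10*exp(2*t)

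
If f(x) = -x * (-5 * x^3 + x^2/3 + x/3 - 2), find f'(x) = 20*x^3 - x^2 - 2*x/3 + 2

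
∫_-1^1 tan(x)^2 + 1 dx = 2*tan(1)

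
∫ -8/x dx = -8*log(x) + C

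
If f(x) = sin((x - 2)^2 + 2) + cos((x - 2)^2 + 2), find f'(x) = -2*x*sin(x^2 - 4*x + 6) + 2*x*cos(x^2 - 4*x + 6) + 4*sin(x^2 - 4*x + 6) - 4*cos(x^2 - 4*x + 6)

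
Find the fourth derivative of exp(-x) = exp(-x)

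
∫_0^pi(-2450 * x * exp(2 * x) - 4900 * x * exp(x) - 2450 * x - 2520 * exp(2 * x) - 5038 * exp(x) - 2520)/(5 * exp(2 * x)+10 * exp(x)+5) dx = -5*(7 + 7*pi)^2 - 14*pi + 2*exp(pi)/(5*(1 + exp(pi))) + 1224/5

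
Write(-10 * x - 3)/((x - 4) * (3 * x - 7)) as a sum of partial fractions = 79/(5*(3*x - 7)) - 43/(5*(x - 4))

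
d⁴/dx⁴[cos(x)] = cos(x)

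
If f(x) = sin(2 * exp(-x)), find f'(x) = -2*exp(-x)*cos(2*exp(-x))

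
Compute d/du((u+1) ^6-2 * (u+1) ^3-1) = 6*u^5 + 30*u^4 + 60*u^3 + 54*u^2 + 18*u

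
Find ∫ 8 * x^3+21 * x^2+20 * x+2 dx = 2*x^4 + 7*x^3 + 10*x^2 + 2*x + C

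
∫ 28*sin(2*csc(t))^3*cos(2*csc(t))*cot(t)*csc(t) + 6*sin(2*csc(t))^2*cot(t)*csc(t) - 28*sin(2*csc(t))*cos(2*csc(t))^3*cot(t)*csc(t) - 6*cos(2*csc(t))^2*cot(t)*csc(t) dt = 3*sin(4/sin(t))/2 - 7*cos(8/sin(t))/8 + C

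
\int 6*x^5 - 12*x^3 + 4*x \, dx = x^6 - 3*x^4 + 2*x^2 + C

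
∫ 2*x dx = x^2 + C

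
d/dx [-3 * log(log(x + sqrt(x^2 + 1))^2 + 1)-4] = (-6*x*log(x + sqrt(x^2 + 1)) - 6*sqrt(x^2 + 1)*log(x + sqrt(x^2 + 1)))/(x^2*log(x + sqrt(x^2 + 1))^2 + x^2 + x*sqrt(x^2 + 1)*log(x + sqrt(x^2 + 1))^2 + x*sqrt(x^2 + 1) + log(x + sqrt(x^2 + 1))^2 + 1)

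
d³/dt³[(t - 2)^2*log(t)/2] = (t^2 + 2*t + 4)/t^3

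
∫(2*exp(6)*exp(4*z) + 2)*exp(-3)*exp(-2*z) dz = 2*sinh(2*z + 3) + C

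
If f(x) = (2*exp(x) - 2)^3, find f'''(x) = 216*exp(3*x) - 192*exp(2*x) + 24*exp(x)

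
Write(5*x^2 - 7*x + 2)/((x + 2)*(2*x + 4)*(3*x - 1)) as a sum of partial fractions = 1/(49*(3*x - 1)) + 81/(98*(x + 2)) - 18/(7*(x + 2)^2)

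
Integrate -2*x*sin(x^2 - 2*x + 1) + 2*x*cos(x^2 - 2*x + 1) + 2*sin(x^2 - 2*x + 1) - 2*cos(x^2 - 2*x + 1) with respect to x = sin((x - 1)^2) + cos((x - 1)^2) + C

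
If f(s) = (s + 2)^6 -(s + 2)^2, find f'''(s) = 120*s^3 + 720*s^2 + 1440*s + 960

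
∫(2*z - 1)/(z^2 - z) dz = log(z*(z - 1)) + C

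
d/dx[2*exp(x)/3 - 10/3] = 2*exp(x)/3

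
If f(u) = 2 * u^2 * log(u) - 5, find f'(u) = 4*u*log(u) + 2*u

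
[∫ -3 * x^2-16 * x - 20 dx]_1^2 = -51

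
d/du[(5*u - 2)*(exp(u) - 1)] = 5*u*exp(u) + 3*exp(u) - 5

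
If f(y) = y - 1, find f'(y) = 1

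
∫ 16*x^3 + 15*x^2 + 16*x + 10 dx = 4*x^4 + 5*x^3 + 8*x^2 + 10*x + C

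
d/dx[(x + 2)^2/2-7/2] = x + 2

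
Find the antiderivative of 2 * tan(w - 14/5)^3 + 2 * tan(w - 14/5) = tan(w - 14/5)^2 + C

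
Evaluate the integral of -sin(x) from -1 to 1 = 0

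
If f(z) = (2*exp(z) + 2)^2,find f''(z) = 16*exp(2*z) + 8*exp(z)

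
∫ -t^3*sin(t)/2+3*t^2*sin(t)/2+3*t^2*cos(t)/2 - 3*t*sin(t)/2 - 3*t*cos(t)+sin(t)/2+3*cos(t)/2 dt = (t - 1)^3*cos(t)/2 + C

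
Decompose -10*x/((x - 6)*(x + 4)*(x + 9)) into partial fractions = 6/(5*(x + 9)) - 4/(5*(x + 4)) - 2/(5*(x - 6))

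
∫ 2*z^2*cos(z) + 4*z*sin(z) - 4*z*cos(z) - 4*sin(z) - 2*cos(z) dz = (2*z^2 - 4*z - 2)*sin(z) + C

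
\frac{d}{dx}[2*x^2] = 4*x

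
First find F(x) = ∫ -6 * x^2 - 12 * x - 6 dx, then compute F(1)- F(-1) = -16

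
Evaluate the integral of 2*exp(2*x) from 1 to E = -(-1 + E)*(1 + E) + (-1 + exp(E))*(1 + exp(E))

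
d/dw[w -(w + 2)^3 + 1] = -3*w^2 - 12*w - 11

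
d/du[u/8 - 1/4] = 1/8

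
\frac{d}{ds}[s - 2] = 1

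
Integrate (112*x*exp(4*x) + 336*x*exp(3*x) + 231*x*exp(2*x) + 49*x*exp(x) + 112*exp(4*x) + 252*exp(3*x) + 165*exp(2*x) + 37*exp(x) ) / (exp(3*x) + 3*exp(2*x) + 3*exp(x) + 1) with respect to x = (7*x*exp(x) - 2)*(7*(exp(x) + 1)^2 + 6*(exp(x) + 1)*exp(x) + 3*exp(2*x))/(exp(x) + 1)^2 + C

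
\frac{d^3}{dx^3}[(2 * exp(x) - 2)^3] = 216*exp(3*x) - 192*exp(2*x) + 24*exp(x)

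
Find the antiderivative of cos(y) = sin(y) + C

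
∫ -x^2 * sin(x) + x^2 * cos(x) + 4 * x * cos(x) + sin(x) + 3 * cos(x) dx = sqrt(2)*(x + 1)^2*sin(x + pi/4) + C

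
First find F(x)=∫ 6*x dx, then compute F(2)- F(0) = 12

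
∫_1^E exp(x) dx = -E + exp(E)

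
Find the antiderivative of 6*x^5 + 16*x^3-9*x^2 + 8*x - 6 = x^6 + 4*x^4 - 3*x^3 + 4*x^2 - 6*x + C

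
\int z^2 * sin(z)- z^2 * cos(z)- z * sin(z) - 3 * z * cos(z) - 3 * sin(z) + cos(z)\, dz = -sqrt(2)*(z^2 + z - 2)*sin(z + pi/4) + C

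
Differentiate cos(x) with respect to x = -sin(x)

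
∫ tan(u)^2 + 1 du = tan(u) + C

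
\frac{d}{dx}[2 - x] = -1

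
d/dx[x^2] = 2*x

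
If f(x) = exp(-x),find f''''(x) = exp(-x)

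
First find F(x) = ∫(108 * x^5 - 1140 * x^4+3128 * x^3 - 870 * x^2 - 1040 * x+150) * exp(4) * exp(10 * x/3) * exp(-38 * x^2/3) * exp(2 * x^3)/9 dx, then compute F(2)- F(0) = -4*exp(4) - 24*exp(-24)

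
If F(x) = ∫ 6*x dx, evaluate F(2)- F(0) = 12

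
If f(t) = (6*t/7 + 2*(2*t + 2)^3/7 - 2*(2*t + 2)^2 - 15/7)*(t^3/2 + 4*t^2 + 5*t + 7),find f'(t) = 48*t^5/7 + 300*t^4/7 + 76*t^3/7 - 1125*t^2/14 - 1132*t/7 - 681/7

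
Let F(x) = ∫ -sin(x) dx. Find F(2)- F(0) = -1 + cos(2)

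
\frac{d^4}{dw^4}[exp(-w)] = exp(-w)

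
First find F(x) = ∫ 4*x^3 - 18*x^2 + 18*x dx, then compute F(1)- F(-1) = -12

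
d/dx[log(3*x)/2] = 1/(2*x)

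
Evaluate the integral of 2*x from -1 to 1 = 0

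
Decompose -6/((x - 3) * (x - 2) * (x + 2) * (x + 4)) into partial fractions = 1/(14*(x + 4)) - 3/(20*(x + 2)) + 1/(4*(x - 2)) - 6/(35*(x - 3))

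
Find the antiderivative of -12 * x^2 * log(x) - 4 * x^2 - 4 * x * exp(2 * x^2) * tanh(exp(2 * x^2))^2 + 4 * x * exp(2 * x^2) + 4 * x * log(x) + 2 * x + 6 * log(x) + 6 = 2*x*(-2*x^2 + x + 3)*log(x) + tanh(exp(2*x^2)) + C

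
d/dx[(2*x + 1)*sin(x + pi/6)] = 2*x*cos(x + pi/6) + 2*sin(x + pi/6) + cos(x + pi/6)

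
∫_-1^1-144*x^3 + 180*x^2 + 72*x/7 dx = 120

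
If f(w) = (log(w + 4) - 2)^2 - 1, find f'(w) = (2*log(w + 4) - 4)/(w + 4)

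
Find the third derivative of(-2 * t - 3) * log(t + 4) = (2*t + 18)/(t^3 + 12*t^2 + 48*t + 64)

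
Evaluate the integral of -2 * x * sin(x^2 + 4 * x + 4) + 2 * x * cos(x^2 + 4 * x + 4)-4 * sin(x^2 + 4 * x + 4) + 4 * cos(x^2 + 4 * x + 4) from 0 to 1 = cos(9) + sin(9) - cos(4) - sin(4)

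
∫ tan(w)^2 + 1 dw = tan(w) + C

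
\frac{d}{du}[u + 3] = 1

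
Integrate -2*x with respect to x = -x^2 + C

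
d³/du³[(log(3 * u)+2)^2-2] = (4*log(u) + 2 + 4*log(3))/u^3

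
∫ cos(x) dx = sin(x) + C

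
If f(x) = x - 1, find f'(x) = 1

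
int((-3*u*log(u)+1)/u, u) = -(3*u - 1)*(log(u) - 1) + C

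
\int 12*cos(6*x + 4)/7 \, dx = 2*sin(6*x + 4)/7 + C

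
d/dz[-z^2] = -2*z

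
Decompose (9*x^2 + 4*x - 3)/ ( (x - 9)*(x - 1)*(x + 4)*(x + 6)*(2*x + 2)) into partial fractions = 99/(700*(x + 6)) - 25/(156*(x + 4)) + 1/(300*(x + 1)) - 1/(112*(x - 1)) + 127/(5200*(x - 9))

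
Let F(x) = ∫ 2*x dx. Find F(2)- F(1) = 3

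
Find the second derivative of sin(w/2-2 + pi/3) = -sin(w/2 - 2 + pi/3)/4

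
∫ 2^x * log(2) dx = 2^x + C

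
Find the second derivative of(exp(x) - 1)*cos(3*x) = -6*exp(x)*sin(3*x) - 8*exp(x)*cos(3*x) + 9*cos(3*x)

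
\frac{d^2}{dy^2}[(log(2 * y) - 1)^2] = (-2*log(y) - 2*log(2) + 4)/y^2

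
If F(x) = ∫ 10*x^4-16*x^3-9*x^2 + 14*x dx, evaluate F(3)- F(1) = 142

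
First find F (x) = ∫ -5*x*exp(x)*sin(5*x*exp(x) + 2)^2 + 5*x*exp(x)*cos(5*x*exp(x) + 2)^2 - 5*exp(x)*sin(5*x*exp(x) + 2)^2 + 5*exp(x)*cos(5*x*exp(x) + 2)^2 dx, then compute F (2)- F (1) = -sin(4 + 10*E)/2 + sin(4 + 20*exp(2))/2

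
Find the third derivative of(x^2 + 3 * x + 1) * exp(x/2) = x^2*exp(x/2)/8 + 15*x*exp(x/2)/8 + 43*exp(x/2)/8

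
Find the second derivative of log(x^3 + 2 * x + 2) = (-3*x^4 + 12*x - 4)/(x^6 + 4*x^4 + 4*x^3 + 4*x^2 + 8*x + 4)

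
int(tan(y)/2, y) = log(sec(y))/2 + C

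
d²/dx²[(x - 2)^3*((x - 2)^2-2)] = 20*x^3 - 120*x^2 + 228*x - 136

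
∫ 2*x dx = x^2 + C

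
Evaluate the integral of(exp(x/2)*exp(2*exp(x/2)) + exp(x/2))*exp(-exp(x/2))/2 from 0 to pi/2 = -E - exp(-exp(pi/4)) + exp(-1) + exp(exp(pi/4))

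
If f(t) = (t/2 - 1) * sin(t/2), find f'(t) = t*cos(t/2)/4 + sin(t/2)/2 - cos(t/2)/2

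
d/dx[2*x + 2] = 2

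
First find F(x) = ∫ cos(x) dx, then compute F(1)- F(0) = sin(1)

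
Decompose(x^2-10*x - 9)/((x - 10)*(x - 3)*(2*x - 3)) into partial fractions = -29/(17*(2*x - 3)) + 10/(7*(x - 3)) - 9/(119*(x - 10))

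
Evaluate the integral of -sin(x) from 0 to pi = -2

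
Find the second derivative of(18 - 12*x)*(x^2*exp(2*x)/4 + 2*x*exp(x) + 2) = -12*x^3*exp(2*x) - 18*x^2*exp(2*x) - 24*x^2*exp(x) + 18*x*exp(2*x) - 60*x*exp(x) + 9*exp(2*x) + 24*exp(x)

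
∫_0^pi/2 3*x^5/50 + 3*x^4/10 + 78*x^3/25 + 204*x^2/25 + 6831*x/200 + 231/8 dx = -104 + 3*pi^2/320 + 3*pi/80 + 3*(pi^2/20 + pi/5 + 4)^2/2 + 5*(pi^2/20 + pi/5 + 4)^3/4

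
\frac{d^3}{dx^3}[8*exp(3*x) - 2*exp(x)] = 216*exp(3*x) - 2*exp(x)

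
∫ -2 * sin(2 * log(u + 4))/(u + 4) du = cos(2*log(u + 4)) + C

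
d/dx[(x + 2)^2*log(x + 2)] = 2*x*log(x + 2) + x + 4*log(x + 2) + 2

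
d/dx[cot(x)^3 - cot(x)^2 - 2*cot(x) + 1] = -3*cot(x)^4 + 2*cot(x)^3 - cot(x)^2 + 2*cot(x) + 2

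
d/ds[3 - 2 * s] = -2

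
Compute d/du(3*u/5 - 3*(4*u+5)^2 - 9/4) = -96*u - 597/5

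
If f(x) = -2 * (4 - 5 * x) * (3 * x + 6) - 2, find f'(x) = 60*x + 36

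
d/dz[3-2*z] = -2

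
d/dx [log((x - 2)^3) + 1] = 3/(x - 2)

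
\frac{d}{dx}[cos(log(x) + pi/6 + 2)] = -sin(log(x) + pi/6 + 2)/x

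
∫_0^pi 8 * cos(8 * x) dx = 0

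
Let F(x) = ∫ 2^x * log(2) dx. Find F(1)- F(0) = 1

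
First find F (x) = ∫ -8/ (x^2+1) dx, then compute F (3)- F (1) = -2*pi + 8*acot(3)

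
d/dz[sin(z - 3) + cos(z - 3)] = -sin(z - 3) + cos(z - 3)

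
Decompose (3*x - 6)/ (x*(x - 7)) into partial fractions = 15/(7*(x - 7)) + 6/(7*x)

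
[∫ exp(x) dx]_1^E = -E + exp(E)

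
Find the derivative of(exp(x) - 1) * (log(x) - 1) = (x*exp(x)*log(x) - x*exp(x) + exp(x) - 1)/x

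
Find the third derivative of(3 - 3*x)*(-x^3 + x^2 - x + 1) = 72*x - 36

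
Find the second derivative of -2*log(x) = 2/x^2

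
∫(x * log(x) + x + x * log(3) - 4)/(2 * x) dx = (x - 4)*log(3*x)/2 + C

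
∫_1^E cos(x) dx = -sin(1) + sin(E)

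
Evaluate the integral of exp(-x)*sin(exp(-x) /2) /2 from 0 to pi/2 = -cos(1/2) + cos(exp(-pi/2)/2)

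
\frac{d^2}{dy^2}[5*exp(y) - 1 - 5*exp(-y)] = (5*exp(2*y) - 5)*exp(-y)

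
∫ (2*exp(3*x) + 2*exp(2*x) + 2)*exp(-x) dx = 2*(exp(x) + 2)*sinh(x) + C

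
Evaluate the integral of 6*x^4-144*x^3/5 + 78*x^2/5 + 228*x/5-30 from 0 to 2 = -4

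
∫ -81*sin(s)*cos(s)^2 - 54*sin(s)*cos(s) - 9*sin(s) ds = (3*cos(s) + 1)^3 + C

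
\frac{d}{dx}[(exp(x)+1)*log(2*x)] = (x*exp(x)*log(x) + x*exp(x)*log(2) + exp(x) + 1)/x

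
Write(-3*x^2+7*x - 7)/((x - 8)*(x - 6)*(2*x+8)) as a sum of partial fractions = -83/(240*(x + 4)) + 73/(40*(x - 6)) - 143/(48*(x - 8))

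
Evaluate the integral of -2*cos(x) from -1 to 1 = -4*sin(1)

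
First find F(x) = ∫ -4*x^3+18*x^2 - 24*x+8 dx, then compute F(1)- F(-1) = 28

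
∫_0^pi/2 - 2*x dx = -pi^2/4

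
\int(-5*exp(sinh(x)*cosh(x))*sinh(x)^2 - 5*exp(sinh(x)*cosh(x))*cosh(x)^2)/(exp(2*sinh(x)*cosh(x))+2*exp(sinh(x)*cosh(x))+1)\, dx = -(7*exp(sinh(2*x)/2) + 2)/(exp(sinh(2*x)/2) + 1) + C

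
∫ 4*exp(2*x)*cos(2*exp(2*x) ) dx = sin(2*exp(2*x)) + C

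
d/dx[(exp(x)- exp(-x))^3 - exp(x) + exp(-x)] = (3*exp(6*x) - 4*exp(4*x) - 4*exp(2*x) + 3)*exp(-3*x)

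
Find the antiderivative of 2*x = x^2 + C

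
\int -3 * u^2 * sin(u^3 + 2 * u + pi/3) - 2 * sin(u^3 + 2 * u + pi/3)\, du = cos(u^3 + 2*u + pi/3) + C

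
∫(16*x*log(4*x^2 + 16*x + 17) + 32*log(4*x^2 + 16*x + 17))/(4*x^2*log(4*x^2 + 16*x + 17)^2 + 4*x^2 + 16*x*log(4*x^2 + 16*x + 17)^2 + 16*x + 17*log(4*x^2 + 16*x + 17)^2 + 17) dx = log(log(4*(x + 2)^2 + 1)^2 + 1) + C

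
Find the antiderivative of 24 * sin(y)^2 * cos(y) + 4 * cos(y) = 8*sin(y)^3 + 4*sin(y) + C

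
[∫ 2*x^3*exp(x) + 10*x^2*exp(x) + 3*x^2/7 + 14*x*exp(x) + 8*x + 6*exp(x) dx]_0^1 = 29/7 + 12*E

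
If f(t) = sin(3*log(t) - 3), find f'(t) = 3*cos(3*log(t) - 3)/t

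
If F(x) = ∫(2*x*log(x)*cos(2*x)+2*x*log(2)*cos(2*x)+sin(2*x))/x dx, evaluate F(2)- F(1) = (2*sin(4) - sin(2))*log(2)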